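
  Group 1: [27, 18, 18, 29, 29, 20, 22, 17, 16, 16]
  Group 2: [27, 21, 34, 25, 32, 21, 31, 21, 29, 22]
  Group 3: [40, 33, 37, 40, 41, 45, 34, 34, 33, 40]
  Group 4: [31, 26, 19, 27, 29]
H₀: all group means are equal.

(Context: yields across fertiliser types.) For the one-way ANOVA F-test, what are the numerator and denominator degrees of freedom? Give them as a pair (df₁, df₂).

degrees of freedom = [3, 31]

k = 4 groups, N = 35 total
df = (k−1, N−k) = (4−1, 35−4) = (3, 31)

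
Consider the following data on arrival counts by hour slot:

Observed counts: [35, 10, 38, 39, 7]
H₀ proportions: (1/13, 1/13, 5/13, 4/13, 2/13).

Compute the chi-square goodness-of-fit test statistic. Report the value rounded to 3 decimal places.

n = 129; E_i = n·p_i = [9.92, 9.92, 49.62, 39.69, 19.85]
χ² = (35−9.92)²/9.92 + (10−9.92)²/9.92 + (38−49.62)²/49.62 + (39−39.69)²/39.69 + (7−19.85)²/19.85 = 74.4198
df = 4

test statistic = 74.420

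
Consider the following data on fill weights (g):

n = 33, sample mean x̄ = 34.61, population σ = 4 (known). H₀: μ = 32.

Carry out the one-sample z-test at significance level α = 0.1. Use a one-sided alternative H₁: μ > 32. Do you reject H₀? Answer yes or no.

reject H₀: yes

SE = σ/√n = 4/√33 = 0.6963
z = (x̄−μ₀)/SE = (34.61−32)/0.6963 = 3.7483
p-value (one-sided, H₁ greater) = 0.00009
At α=0.1: p < α → reject H₀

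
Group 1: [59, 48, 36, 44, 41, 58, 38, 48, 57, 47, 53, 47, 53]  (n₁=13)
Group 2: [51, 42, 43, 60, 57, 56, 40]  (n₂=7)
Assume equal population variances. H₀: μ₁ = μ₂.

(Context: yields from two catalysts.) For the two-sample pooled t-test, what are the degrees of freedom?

degrees of freedom = 18

df = n₁ + n₂ − 2 = 13 + 7 − 2 = 18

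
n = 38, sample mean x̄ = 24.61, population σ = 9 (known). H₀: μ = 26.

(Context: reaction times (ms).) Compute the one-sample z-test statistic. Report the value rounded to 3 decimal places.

SE = σ/√n = 9/√38 = 1.4600
z = (x̄−μ₀)/SE = (24.61−26)/1.4600 = -0.9521

test statistic = -0.952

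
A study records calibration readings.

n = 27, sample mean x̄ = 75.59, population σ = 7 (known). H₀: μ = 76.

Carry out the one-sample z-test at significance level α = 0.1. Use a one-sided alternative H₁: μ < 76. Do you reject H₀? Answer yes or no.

reject H₀: no

SE = σ/√n = 7/√27 = 1.3472
z = (x̄−μ₀)/SE = (75.59−76)/1.3472 = -0.3043
p-value (one-sided, H₁ less) = 0.38043
At α=0.1: p ≥ α → fail to reject H₀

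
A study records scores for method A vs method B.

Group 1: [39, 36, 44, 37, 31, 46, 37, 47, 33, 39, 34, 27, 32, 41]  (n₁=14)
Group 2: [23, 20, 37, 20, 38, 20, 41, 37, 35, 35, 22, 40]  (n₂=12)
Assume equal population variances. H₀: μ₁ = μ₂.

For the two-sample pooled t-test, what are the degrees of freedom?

df = n₁ + n₂ − 2 = 14 + 12 − 2 = 24

degrees of freedom = 24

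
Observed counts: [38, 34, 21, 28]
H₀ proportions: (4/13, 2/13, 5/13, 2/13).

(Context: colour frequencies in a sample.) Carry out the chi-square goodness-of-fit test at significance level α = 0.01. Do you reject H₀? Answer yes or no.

reject H₀: yes

n = 121; E_i = n·p_i = [37.23, 18.62, 46.54, 18.62]
χ² = (38−37.23)²/37.23 + (34−18.62)²/18.62 + (21−46.54)²/46.54 + (28−18.62)²/18.62 = 31.4760
df = 3
p-value (upper-tail) = 0.00000
At α=0.01: p < α → reject H₀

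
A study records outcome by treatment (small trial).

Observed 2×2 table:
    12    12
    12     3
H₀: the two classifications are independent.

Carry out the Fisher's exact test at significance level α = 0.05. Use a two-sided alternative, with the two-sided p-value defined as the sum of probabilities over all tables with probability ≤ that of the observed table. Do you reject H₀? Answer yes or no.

reject H₀: no

Margins: r₁=24, r₂=15, c₁=24, c₂=15, n=39
p_obs = C(24,12)·C(15,12)/C(39,24); sum pmf over tables with pmf ≤ p_obs
p-value (two-sided) = 0.09307
At α=0.05: p ≥ α → fail to reject H₀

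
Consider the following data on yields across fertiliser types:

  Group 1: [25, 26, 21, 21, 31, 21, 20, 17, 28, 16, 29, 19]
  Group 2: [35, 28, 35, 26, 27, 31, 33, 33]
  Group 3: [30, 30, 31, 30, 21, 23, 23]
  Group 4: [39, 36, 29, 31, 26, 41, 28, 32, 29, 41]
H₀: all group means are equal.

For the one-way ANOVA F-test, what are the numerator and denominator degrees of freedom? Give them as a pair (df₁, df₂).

k = 4 groups, N = 37 total
df = (k−1, N−k) = (4−1, 37−4) = (3, 33)

degrees of freedom = [3, 33]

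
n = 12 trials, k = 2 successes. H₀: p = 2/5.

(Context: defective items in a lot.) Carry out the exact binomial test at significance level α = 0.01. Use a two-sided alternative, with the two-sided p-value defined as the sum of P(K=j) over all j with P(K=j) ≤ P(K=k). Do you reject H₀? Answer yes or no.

Exact binomial: n=12, k=2, p₀=2/5=0.4000
P(X=j) = C(n,j)·p₀^j·(1−p₀)^(n−j); p = Σ P(X=j) over j with P(X=j) ≤ P(X=2)
p-value (two-sided) = 0.14075
At α=0.01: p ≥ α → fail to reject H₀

reject H₀: no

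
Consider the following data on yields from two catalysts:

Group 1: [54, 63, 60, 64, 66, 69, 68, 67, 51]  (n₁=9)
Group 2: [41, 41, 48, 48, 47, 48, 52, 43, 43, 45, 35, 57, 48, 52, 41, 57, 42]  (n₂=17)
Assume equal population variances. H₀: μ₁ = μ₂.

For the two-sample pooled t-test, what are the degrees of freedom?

df = n₁ + n₂ − 2 = 9 + 17 − 2 = 24

degrees of freedom = 24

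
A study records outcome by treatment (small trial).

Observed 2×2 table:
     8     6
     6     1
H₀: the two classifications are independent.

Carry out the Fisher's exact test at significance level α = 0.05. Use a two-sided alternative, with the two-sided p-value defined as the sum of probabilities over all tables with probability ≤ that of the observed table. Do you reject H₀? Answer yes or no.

Margins: r₁=14, r₂=7, c₁=14, c₂=7, n=21
p_obs = C(14,8)·C(7,6)/C(21,14); sum pmf over tables with pmf ≤ p_obs
p-value (two-sided) = 0.33714
At α=0.05: p ≥ α → fail to reject H₀

reject H₀: no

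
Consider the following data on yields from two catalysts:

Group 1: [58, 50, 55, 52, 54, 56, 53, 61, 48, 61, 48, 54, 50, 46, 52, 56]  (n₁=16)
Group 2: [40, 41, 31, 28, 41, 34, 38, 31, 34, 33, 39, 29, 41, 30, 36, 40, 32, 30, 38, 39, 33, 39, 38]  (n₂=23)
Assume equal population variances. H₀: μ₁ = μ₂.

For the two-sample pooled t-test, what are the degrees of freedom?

degrees of freedom = 37

df = n₁ + n₂ − 2 = 16 + 23 − 2 = 37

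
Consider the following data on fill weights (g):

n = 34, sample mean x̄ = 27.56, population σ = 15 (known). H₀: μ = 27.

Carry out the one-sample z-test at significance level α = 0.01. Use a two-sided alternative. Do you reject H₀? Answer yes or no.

reject H₀: no

SE = σ/√n = 15/√34 = 2.5725
z = (x̄−μ₀)/SE = (27.56−27)/2.5725 = 0.2177
p-value (two-sided) = 0.82767
At α=0.01: p ≥ α → fail to reject H₀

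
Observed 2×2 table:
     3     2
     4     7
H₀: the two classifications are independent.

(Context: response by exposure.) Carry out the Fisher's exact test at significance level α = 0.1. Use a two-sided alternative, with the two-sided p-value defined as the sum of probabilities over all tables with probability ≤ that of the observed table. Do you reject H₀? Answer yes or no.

Margins: r₁=5, r₂=11, c₁=7, c₂=9, n=16
p_obs = C(5,3)·C(11,4)/C(16,7); sum pmf over tables with pmf ≤ p_obs
p-value (two-sided) = 0.59615
At α=0.1: p ≥ α → fail to reject H₀

reject H₀: no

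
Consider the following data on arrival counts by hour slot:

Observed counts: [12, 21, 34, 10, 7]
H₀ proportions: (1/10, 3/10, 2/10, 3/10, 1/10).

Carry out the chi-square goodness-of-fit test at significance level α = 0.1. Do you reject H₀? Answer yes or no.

reject H₀: yes

n = 84; E_i = n·p_i = [8.40, 25.20, 16.80, 25.20, 8.40]
χ² = (12−8.40)²/8.40 + (21−25.20)²/25.20 + (34−16.80)²/16.80 + (10−25.20)²/25.20 + (7−8.40)²/8.40 = 29.2540
df = 4
p-value (upper-tail) = 0.00001
At α=0.1: p < α → reject H₀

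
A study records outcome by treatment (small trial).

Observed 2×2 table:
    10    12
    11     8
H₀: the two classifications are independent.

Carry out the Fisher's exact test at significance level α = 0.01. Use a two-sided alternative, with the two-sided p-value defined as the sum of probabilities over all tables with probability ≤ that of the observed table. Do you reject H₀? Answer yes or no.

Margins: r₁=22, r₂=19, c₁=21, c₂=20, n=41
p_obs = C(22,10)·C(19,11)/C(41,21); sum pmf over tables with pmf ≤ p_obs
p-value (two-sided) = 0.53590
At α=0.01: p ≥ α → fail to reject H₀

reject H₀: no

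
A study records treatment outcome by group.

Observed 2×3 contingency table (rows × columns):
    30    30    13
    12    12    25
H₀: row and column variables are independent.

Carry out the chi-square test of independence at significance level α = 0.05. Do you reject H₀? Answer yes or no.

Row totals [73, 49], col totals [42, 42, 38], n=122
χ² = (30−25.13)²/25.13 + (30−25.13)²/25.13 + (13−22.74)²/22.74 + (12−16.87)²/16.87 + (12−16.87)²/16.87 + (25−15.26)²/15.26 = 15.0803
df = 2
p-value (upper-tail) = 0.00053
At α=0.05: p < α → reject H₀

reject H₀: yes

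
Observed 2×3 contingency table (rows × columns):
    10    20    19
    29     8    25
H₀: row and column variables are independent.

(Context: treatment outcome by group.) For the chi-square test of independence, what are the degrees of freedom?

degrees of freedom = 2

df = (r−1)(c−1) = (2−1)·(3−1) = 2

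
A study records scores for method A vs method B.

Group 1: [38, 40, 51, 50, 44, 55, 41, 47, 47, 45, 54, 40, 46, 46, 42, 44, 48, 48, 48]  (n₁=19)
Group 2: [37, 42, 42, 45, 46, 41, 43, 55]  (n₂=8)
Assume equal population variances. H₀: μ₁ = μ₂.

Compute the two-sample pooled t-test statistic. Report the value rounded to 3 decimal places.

test statistic = 1.048

x̄₁=46.000, s₁=4.631, n₁=19
x̄₂=43.875, s₂=5.249, n₂=8
s_p² = [18·4.631² + 7·5.249²]/25 = 23.1550
SE = √(s_p²·(1/19+1/8)) = 2.0281
t = (46.000−43.875)/2.0281 = 1.0478
df = 25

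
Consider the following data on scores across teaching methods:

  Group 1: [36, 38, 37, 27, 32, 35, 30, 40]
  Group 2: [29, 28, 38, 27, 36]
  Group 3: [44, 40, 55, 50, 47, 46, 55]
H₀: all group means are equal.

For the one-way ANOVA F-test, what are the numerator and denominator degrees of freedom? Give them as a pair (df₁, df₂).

k = 3 groups, N = 20 total
df = (k−1, N−k) = (3−1, 20−3) = (2, 17)

degrees of freedom = [2, 17]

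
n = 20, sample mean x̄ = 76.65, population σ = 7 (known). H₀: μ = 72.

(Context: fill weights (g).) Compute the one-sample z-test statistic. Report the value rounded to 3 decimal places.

test statistic = 2.971

SE = σ/√n = 7/√20 = 1.5652
z = (x̄−μ₀)/SE = (76.65−72)/1.5652 = 2.9708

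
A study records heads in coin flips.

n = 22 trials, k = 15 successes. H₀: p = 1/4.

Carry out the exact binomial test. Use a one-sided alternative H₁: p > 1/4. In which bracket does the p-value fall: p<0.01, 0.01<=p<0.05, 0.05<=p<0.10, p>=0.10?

Exact binomial: n=22, k=15, p₀=1/4=0.2500
P(X≥15) from Σ C(n,i)·p₀^i·(1−p₀)^(n−i)
p-value (one-sided, H₁ greater) = 0.00002
→ bracket: p<0.01

p-value bracket: p<0.01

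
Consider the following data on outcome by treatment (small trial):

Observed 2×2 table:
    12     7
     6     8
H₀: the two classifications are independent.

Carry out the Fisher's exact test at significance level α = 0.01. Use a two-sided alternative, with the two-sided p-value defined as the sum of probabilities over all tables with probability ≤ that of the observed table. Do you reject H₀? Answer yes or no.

reject H₀: no

Margins: r₁=19, r₂=14, c₁=18, c₂=15, n=33
p_obs = C(19,12)·C(14,6)/C(33,18); sum pmf over tables with pmf ≤ p_obs
p-value (two-sided) = 0.30411
At α=0.01: p ≥ α → fail to reject H₀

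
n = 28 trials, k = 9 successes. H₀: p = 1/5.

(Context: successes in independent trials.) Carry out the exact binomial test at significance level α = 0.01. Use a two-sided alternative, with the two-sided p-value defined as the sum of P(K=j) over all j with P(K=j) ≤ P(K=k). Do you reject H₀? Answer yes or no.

Exact binomial: n=28, k=9, p₀=1/5=0.2000
P(X=j) = C(n,j)·p₀^j·(1−p₀)^(n−j); p = Σ P(X=j) over j with P(X=j) ≤ P(X=9)
p-value (two-sided) = 0.15121
At α=0.01: p ≥ α → fail to reject H₀

reject H₀: no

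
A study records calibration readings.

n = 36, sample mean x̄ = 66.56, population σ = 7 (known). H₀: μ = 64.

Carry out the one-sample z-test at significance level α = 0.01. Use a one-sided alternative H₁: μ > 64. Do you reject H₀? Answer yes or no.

reject H₀: no

SE = σ/√n = 7/√36 = 1.1667
z = (x̄−μ₀)/SE = (66.56−64)/1.1667 = 2.1943
p-value (one-sided, H₁ greater) = 0.01411
At α=0.01: p ≥ α → fail to reject H₀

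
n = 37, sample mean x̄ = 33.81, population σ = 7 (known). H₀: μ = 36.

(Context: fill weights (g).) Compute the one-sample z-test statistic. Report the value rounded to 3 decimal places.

SE = σ/√n = 7/√37 = 1.1508
z = (x̄−μ₀)/SE = (33.81−36)/1.1508 = -1.9030

test statistic = -1.903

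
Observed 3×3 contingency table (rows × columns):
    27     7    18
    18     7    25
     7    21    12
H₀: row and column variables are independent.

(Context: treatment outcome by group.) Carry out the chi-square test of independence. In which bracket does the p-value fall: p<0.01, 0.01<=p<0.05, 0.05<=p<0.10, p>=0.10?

p-value bracket: p<0.01

Row totals [52, 50, 40], col totals [52, 35, 55], n=142
χ² = (27−19.04)²/19.04 + (7−12.82)²/12.82 + (18−20.14)²/20.14 + (18−18.31)²/18.31 + (7−12.32)²/12.32 + (25−19.37)²/19.37 + (7−14.65)²/14.65 + (21−9.86)²/9.86 + (12−15.49)²/15.49 = 27.5069
df = 4
p-value (upper-tail) = 0.00002
→ bracket: p<0.01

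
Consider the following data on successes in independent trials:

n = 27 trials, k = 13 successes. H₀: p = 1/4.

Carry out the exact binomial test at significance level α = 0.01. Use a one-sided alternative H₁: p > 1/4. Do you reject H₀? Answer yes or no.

Exact binomial: n=27, k=13, p₀=1/4=0.2500
P(X≥13) from Σ C(n,i)·p₀^i·(1−p₀)^(n−i)
p-value (one-sided, H₁ greater) = 0.00778
At α=0.01: p < α → reject H₀

reject H₀: yes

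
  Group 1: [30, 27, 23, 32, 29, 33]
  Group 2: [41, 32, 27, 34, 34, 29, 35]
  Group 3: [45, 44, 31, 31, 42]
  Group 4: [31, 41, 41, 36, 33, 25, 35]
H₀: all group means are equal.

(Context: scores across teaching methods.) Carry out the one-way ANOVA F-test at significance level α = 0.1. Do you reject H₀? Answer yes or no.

Group means [29.00, 33.14, 38.60, 34.57], grand mean 33.640
SSB = Σnᵢ(x̄ᵢ−x̄)² = 259.989; SSW = ΣΣ(x−x̄ᵢ)² = 577.771
MSB = 259.989/3 = 86.6629; MSW = 577.771/21 = 27.5129
F = MSB/MSW = 3.1499
df = (3, 21)
p-value (upper-tail) = 0.04645
At α=0.1: p < α → reject H₀

reject H₀: yes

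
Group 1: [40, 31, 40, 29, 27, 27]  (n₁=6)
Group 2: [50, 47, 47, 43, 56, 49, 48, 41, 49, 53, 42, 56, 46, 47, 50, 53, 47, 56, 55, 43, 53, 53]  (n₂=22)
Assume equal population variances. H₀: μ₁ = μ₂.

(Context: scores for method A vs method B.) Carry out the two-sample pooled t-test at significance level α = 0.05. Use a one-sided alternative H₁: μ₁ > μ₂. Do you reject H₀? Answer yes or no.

reject H₀: no

x̄₁=32.333, s₁=6.121, n₁=6
x̄₂=49.273, s₂=4.672, n₂=22
s_p² = [5·6.121² + 21·4.672²]/26 = 24.8345
SE = √(s_p²·(1/6+1/22)) = 2.2952
t = (32.333−49.273)/2.2952 = -7.3804
df = 26
p-value (one-sided, H₁ greater) = 1.00000
At α=0.05: p ≥ α → fail to reject H₀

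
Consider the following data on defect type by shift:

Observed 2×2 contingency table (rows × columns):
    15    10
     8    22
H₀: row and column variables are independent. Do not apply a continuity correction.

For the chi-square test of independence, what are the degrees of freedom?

degrees of freedom = 1

df = (r−1)(c−1) = (2−1)·(2−1) = 1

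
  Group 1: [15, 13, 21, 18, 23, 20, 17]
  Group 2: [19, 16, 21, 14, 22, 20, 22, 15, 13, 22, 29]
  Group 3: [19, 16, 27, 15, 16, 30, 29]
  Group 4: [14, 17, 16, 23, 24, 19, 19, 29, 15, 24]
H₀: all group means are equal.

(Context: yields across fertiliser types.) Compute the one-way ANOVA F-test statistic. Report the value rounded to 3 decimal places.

test statistic = 0.638

Group means [18.14, 19.36, 21.71, 20.00], grand mean 19.771
SSB = Σnᵢ(x̄ᵢ−x̄)² = 47.340; SSW = ΣΣ(x−x̄ᵢ)² = 766.831
MSB = 47.340/3 = 15.7801; MSW = 766.831/31 = 24.7365
F = MSB/MSW = 0.6379
df = (3, 31)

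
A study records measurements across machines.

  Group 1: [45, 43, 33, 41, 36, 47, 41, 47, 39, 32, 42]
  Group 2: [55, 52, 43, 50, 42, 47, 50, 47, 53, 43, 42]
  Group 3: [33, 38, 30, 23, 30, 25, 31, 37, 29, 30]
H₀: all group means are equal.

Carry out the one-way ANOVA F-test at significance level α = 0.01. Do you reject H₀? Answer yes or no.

Group means [40.55, 47.64, 30.60], grand mean 39.875
SSB = Σnᵢ(x̄ᵢ−x̄)² = 1527.827; SSW = ΣΣ(x−x̄ᵢ)² = 679.673
MSB = 1527.827/2 = 763.9136; MSW = 679.673/29 = 23.4370
F = MSB/MSW = 32.5944
df = (2, 29)
p-value (upper-tail) = 0.00000
At α=0.01: p < α → reject H₀

reject H₀: yes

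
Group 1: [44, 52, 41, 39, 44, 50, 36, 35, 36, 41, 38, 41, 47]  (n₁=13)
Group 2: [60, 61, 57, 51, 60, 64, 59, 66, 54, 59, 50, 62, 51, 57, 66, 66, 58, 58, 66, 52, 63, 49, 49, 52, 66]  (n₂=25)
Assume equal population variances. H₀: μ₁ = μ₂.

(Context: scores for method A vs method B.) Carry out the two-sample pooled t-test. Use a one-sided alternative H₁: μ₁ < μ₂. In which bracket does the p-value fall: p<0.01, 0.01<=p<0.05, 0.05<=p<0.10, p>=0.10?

p-value bracket: p<0.01

x̄₁=41.846, s₁=5.367, n₁=13
x̄₂=58.240, s₂=5.876, n₂=25
s_p² = [12·5.367² + 24·5.876²]/36 = 32.6181
SE = √(s_p²·(1/13+1/25)) = 1.9529
t = (41.846−58.240)/1.9529 = -8.3946
df = 36
p-value (one-sided, H₁ less) = 0.00000
→ bracket: p<0.01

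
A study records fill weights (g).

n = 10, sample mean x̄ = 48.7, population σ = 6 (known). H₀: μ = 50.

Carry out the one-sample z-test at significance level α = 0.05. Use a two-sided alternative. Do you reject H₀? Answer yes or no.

reject H₀: no

SE = σ/√n = 6/√10 = 1.8974
z = (x̄−μ₀)/SE = (48.7−50)/1.8974 = -0.6852
p-value (two-sided) = 0.49324
At α=0.05: p ≥ α → fail to reject H₀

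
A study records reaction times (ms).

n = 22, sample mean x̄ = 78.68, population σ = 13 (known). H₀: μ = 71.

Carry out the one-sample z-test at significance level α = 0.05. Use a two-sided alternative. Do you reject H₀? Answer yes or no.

SE = σ/√n = 13/√22 = 2.7716
z = (x̄−μ₀)/SE = (78.68−71)/2.7716 = 2.7710
p-value (two-sided) = 0.00559
At α=0.05: p < α → reject H₀

reject H₀: yes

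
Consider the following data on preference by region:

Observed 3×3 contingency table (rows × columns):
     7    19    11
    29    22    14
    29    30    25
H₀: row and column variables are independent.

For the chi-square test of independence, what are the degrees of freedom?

degrees of freedom = 4

df = (r−1)(c−1) = (3−1)·(3−1) = 4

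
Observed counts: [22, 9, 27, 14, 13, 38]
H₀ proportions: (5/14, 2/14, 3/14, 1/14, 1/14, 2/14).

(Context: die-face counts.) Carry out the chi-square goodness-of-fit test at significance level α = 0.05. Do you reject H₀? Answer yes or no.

reject H₀: yes

n = 123; E_i = n·p_i = [43.93, 17.57, 26.36, 8.79, 8.79, 17.57]
χ² = (22−43.93)²/43.93 + (9−17.57)²/17.57 + (27−26.36)²/26.36 + (14−8.79)²/8.79 + (13−8.79)²/8.79 + (38−17.57)²/17.57 = 44.0098
df = 5
p-value (upper-tail) = 0.00000
At α=0.05: p < α → reject H₀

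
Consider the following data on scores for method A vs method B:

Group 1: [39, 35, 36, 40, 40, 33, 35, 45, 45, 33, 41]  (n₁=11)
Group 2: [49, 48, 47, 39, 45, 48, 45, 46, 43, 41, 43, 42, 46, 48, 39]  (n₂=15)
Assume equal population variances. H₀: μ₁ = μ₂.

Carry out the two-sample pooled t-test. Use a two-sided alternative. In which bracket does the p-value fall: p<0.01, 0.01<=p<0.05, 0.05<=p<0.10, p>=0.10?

p-value bracket: p<0.01

x̄₁=38.364, s₁=4.319, n₁=11
x̄₂=44.600, s₂=3.291, n₂=15
s_p² = [10·4.319² + 14·3.291²]/24 = 14.0894
SE = √(s_p²·(1/11+1/15)) = 1.4900
t = (38.364−44.600)/1.4900 = -4.1854
df = 24
p-value (two-sided) = 0.00033
→ bracket: p<0.01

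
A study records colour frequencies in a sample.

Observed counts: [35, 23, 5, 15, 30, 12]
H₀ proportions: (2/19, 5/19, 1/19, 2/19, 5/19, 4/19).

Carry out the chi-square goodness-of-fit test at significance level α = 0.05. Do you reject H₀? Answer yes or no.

n = 120; E_i = n·p_i = [12.63, 31.58, 6.32, 12.63, 31.58, 25.26]
χ² = (35−12.63)²/12.63 + (23−31.58)²/31.58 + (5−6.32)²/6.32 + (15−12.63)²/12.63 + (30−31.58)²/31.58 + (12−25.26)²/25.26 = 49.7017
df = 5
p-value (upper-tail) = 0.00000
At α=0.05: p < α → reject H₀

reject H₀: yes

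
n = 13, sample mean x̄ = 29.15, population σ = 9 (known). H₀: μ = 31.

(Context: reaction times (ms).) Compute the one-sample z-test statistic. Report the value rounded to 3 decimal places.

test statistic = -0.741

SE = σ/√n = 9/√13 = 2.4962
z = (x̄−μ₀)/SE = (29.15−31)/2.4962 = -0.7411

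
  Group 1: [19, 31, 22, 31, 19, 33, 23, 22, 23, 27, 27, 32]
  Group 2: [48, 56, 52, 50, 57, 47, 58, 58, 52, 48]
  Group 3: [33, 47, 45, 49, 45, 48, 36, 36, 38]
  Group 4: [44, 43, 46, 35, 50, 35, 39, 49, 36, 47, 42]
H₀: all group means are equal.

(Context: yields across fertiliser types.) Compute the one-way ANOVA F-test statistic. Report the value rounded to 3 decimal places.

Group means [25.75, 52.60, 41.89, 42.36], grand mean 39.952
SSB = Σnᵢ(x̄ᵢ−x̄)² = 4117.820; SSW = ΣΣ(x−x̄ᵢ)² = 1052.084
MSB = 4117.820/3 = 1372.6068; MSW = 1052.084/38 = 27.6864
F = MSB/MSW = 49.5769
df = (3, 38)

test statistic = 49.577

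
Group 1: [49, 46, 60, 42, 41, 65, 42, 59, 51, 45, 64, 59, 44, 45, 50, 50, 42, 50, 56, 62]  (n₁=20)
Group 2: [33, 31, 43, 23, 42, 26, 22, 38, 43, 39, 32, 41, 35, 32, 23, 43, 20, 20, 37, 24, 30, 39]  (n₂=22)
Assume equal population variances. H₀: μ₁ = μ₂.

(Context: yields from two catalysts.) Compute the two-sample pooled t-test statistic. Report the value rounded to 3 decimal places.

x̄₁=51.100, s₁=7.999, n₁=20
x̄₂=32.545, s₂=8.052, n₂=22
s_p² = [19·7.999² + 21·8.052²]/40 = 64.4314
SE = √(s_p²·(1/20+1/22)) = 2.4800
t = (51.100−32.545)/2.4800 = 7.4818
df = 40

test statistic = 7.482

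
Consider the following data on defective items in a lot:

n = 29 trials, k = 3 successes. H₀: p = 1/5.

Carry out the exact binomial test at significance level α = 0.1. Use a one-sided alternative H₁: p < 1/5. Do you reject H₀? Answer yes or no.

Exact binomial: n=29, k=3, p₀=1/5=0.2000
P(X≤3) from Σ C(n,i)·p₀^i·(1−p₀)^(n−i)
p-value (one-sided, H₁ less) = 0.14038
At α=0.1: p ≥ α → fail to reject H₀

reject H₀: no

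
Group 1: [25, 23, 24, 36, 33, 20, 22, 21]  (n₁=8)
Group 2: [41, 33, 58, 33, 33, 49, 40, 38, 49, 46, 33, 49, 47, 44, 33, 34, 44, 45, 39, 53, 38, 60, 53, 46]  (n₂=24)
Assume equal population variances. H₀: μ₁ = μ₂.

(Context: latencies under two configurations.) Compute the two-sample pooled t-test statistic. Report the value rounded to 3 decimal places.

x̄₁=25.500, s₁=5.831, n₁=8
x̄₂=43.250, s₂=8.131, n₂=24
s_p² = [7·5.831² + 23·8.131²]/30 = 58.6167
SE = √(s_p²·(1/8+1/24)) = 3.1256
t = (25.500−43.250)/3.1256 = -5.6789
df = 30

test statistic = -5.679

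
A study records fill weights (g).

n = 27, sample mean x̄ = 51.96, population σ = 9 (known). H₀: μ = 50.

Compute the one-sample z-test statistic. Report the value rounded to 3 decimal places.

test statistic = 1.132

SE = σ/√n = 9/√27 = 1.7321
z = (x̄−μ₀)/SE = (51.96−50)/1.7321 = 1.1316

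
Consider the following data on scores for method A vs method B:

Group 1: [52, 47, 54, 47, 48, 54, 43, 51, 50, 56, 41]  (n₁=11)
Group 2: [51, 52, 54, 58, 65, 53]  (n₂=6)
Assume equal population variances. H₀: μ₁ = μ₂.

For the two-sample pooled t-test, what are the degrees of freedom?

df = n₁ + n₂ − 2 = 11 + 6 − 2 = 15

degrees of freedom = 15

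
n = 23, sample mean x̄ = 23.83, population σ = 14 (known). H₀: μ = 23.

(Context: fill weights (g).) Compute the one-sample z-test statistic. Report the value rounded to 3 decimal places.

test statistic = 0.284

SE = σ/√n = 14/√23 = 2.9192
z = (x̄−μ₀)/SE = (23.83−23)/2.9192 = 0.2843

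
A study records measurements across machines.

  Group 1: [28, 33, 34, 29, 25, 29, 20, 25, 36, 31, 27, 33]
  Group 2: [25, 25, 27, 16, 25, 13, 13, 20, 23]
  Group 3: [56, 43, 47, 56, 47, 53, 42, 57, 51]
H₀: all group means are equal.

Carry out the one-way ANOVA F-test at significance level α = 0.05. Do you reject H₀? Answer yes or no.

Group means [29.17, 20.78, 50.22], grand mean 32.967
SSB = Σnᵢ(x̄ᵢ−x̄)² = 4190.189; SSW = ΣΣ(x−x̄ᵢ)² = 730.778
MSB = 4190.189/2 = 2095.0944; MSW = 730.778/27 = 27.0658
F = MSB/MSW = 77.4073
df = (2, 27)
p-value (upper-tail) = 0.00000
At α=0.05: p < α → reject H₀

reject H₀: yes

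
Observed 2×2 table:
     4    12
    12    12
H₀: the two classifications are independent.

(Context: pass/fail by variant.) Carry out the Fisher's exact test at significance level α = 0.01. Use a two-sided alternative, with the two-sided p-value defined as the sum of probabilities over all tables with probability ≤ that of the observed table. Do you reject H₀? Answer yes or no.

reject H₀: no

Margins: r₁=16, r₂=24, c₁=16, c₂=24, n=40
p_obs = C(16,4)·C(24,12)/C(40,16); sum pmf over tables with pmf ≤ p_obs
p-value (two-sided) = 0.18806
At α=0.01: p ≥ α → fail to reject H₀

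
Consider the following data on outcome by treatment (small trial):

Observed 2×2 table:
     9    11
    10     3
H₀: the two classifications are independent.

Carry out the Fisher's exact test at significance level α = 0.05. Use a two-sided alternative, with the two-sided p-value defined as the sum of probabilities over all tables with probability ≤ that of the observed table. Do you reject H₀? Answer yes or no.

reject H₀: no

Margins: r₁=20, r₂=13, c₁=19, c₂=14, n=33
p_obs = C(20,9)·C(13,10)/C(33,19); sum pmf over tables with pmf ≤ p_obs
p-value (two-sided) = 0.08729
At α=0.05: p ≥ α → fail to reject H₀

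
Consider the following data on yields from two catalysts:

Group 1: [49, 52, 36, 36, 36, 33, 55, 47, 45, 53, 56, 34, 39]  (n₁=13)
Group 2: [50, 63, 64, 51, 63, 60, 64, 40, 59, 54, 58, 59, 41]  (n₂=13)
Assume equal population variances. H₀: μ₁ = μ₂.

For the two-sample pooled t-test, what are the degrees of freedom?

degrees of freedom = 24

df = n₁ + n₂ − 2 = 13 + 13 − 2 = 24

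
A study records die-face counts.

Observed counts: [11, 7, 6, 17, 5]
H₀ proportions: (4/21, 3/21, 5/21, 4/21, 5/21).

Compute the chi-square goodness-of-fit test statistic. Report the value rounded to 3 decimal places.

test statistic = 13.820

n = 46; E_i = n·p_i = [8.76, 6.57, 10.95, 8.76, 10.95]
χ² = (11−8.76)²/8.76 + (7−6.57)²/6.57 + (6−10.95)²/10.95 + (17−8.76)²/8.76 + (5−10.95)²/10.95 = 13.8196
df = 4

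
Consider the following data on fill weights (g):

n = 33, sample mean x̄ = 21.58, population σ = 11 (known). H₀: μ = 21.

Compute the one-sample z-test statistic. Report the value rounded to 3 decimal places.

SE = σ/√n = 11/√33 = 1.9149
z = (x̄−μ₀)/SE = (21.58−21)/1.9149 = 0.3029

test statistic = 0.303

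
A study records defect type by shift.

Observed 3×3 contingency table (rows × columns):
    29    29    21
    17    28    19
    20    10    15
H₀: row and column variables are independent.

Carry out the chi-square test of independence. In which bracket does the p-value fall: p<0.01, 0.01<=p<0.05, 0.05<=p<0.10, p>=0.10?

p-value bracket: p>=0.10

Row totals [79, 64, 45], col totals [66, 67, 55], n=188
χ² = (29−27.73)²/27.73 + (29−28.15)²/28.15 + (21−23.11)²/23.11 + (17−22.47)²/22.47 + (28−22.81)²/22.81 + (19−18.72)²/18.72 + (20−15.80)²/15.80 + (10−16.04)²/16.04 + (15−13.16)²/13.16 = 6.4389
df = 4
p-value (upper-tail) = 0.16868
→ bracket: p>=0.10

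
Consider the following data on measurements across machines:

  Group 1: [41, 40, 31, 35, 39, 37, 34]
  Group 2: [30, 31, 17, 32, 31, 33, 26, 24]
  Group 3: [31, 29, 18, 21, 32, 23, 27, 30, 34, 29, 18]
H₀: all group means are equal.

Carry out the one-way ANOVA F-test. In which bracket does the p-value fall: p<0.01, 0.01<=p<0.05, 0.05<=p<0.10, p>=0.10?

Group means [36.71, 28.00, 26.55], grand mean 29.731
SSB = Σnᵢ(x̄ᵢ−x̄)² = 476.960; SSW = ΣΣ(x−x̄ᵢ)² = 600.156
MSB = 476.960/2 = 238.4798; MSW = 600.156/23 = 26.0937
F = MSB/MSW = 9.1394
df = (2, 23)
p-value (upper-tail) = 0.00120
→ bracket: p<0.01

p-value bracket: p<0.01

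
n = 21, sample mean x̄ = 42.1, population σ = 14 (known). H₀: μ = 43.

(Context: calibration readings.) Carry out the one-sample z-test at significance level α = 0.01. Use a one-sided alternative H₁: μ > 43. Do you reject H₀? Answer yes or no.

SE = σ/√n = 14/√21 = 3.0551
z = (x̄−μ₀)/SE = (42.1−43)/3.0551 = -0.2946
p-value (one-sided, H₁ greater) = 0.61585
At α=0.01: p ≥ α → fail to reject H₀

reject H₀: no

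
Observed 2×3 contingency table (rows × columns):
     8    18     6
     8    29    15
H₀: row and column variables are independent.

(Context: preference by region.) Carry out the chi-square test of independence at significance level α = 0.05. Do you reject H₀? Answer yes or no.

Row totals [32, 52], col totals [16, 47, 21], n=84
χ² = (8−6.10)²/6.10 + (18−17.90)²/17.90 + (6−8.00)²/8.00 + (8−9.90)²/9.90 + (29−29.10)²/29.10 + (15−13.00)²/13.00 = 1.7700
df = 2
p-value (upper-tail) = 0.41270
At α=0.05: p ≥ α → fail to reject H₀

reject H₀: no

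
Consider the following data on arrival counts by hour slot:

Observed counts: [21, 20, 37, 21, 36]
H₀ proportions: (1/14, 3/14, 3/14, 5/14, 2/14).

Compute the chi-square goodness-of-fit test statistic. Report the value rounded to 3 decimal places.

n = 135; E_i = n·p_i = [9.64, 28.93, 28.93, 48.21, 19.29]
χ² = (21−9.64)²/9.64 + (20−28.93)²/28.93 + (37−28.93)²/28.93 + (21−48.21)²/48.21 + (36−19.29)²/19.29 = 48.2306
df = 4

test statistic = 48.231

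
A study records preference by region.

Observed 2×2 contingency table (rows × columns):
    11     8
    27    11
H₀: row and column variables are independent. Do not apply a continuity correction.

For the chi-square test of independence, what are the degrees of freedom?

degrees of freedom = 1

df = (r−1)(c−1) = (2−1)·(2−1) = 1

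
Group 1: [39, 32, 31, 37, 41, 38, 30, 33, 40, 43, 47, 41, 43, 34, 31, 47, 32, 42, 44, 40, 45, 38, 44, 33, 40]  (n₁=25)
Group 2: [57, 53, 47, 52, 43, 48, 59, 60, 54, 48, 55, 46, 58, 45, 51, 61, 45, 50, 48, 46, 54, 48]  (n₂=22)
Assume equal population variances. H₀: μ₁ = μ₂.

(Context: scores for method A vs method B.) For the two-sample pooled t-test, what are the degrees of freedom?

degrees of freedom = 45

df = n₁ + n₂ − 2 = 25 + 22 − 2 = 45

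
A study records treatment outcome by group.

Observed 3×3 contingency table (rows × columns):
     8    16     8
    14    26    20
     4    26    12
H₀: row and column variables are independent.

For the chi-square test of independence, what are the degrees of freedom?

degrees of freedom = 4

df = (r−1)(c−1) = (3−1)·(3−1) = 4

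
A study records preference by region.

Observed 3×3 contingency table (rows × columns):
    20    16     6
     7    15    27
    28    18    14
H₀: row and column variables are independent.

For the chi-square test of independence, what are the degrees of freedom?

degrees of freedom = 4

df = (r−1)(c−1) = (3−1)·(3−1) = 4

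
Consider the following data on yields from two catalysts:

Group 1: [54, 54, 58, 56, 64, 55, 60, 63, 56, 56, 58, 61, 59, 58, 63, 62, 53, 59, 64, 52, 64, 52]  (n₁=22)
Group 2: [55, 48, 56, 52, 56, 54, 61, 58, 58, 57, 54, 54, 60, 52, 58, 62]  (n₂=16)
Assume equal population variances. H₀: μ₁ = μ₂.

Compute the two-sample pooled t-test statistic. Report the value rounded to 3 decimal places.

x̄₁=58.227, s₁=4.011, n₁=22
x̄₂=55.938, s₂=3.642, n₂=16
s_p² = [21·4.011² + 15·3.642²]/36 = 14.9111
SE = √(s_p²·(1/22+1/16)) = 1.2687
t = (58.227−55.938)/1.2687 = 1.8047
df = 36

test statistic = 1.805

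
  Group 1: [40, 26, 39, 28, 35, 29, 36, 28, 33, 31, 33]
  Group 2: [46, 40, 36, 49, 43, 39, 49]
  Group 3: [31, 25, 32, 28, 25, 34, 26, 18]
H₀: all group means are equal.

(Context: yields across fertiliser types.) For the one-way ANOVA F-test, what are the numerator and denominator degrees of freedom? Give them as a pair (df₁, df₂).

k = 3 groups, N = 26 total
df = (k−1, N−k) = (3−1, 26−3) = (2, 23)

degrees of freedom = [2, 23]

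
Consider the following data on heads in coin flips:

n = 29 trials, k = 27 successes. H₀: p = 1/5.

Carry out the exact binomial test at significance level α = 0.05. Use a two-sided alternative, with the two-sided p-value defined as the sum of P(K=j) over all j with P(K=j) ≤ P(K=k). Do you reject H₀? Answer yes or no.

reject H₀: yes

Exact binomial: n=29, k=27, p₀=1/5=0.2000
P(X=j) = C(n,j)·p₀^j·(1−p₀)^(n−j); p = Σ P(X=j) over j with P(X=j) ≤ P(X=27)
p-value (two-sided) = 0.00000
At α=0.05: p < α → reject H₀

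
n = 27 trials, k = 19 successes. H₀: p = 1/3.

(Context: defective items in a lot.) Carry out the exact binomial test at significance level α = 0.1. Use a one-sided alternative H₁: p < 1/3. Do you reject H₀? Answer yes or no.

reject H₀: no

Exact binomial: n=27, k=19, p₀=1/3=0.3333
P(X≤19) from Σ C(n,i)·p₀^i·(1−p₀)^(n−i)
p-value (one-sided, H₁ less) = 0.99998
At α=0.1: p ≥ α → fail to reject H₀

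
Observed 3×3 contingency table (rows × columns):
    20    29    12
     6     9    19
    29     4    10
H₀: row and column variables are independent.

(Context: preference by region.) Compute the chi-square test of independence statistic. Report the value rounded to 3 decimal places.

test statistic = 36.044

Row totals [61, 34, 43], col totals [55, 42, 41], n=138
χ² = (20−24.31)²/24.31 + (29−18.57)²/18.57 + (12−18.12)²/18.12 + (6−13.55)²/13.55 + (9−10.35)²/10.35 + (19−10.10)²/10.10 + (29−17.14)²/17.14 + (4−13.09)²/13.09 + (10−12.78)²/12.78 = 36.0436
df = 4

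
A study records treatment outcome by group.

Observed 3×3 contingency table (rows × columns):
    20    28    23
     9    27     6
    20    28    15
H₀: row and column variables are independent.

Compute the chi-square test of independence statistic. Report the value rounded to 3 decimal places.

test statistic = 8.094

Row totals [71, 42, 63], col totals [49, 83, 44], n=176
χ² = (20−19.77)²/19.77 + (28−33.48)²/33.48 + (23−17.75)²/17.75 + (9−11.69)²/11.69 + (27−19.81)²/19.81 + (6−10.50)²/10.50 + (20−17.54)²/17.54 + (28−29.71)²/29.71 + (15−15.75)²/15.75 = 8.0939
df = 4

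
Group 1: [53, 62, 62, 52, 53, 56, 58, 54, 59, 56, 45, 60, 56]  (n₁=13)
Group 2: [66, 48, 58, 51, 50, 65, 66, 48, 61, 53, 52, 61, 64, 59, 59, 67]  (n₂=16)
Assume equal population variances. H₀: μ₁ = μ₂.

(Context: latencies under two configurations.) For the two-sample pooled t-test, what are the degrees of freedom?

df = n₁ + n₂ − 2 = 13 + 16 − 2 = 27

degrees of freedom = 27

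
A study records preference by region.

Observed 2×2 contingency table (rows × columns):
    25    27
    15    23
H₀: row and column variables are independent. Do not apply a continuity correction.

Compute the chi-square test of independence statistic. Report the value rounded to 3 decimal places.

test statistic = 0.658

Row totals [52, 38], col totals [40, 50], n=90
χ² = (25−23.11)²/23.11 + (27−28.89)²/28.89 + (15−16.89)²/16.89 + (23−21.11)²/21.11 = 0.6581
df = 1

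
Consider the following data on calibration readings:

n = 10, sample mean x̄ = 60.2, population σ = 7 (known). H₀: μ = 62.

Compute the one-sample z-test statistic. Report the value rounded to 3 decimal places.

SE = σ/√n = 7/√10 = 2.2136
z = (x̄−μ₀)/SE = (60.2−62)/2.2136 = -0.8132

test statistic = -0.813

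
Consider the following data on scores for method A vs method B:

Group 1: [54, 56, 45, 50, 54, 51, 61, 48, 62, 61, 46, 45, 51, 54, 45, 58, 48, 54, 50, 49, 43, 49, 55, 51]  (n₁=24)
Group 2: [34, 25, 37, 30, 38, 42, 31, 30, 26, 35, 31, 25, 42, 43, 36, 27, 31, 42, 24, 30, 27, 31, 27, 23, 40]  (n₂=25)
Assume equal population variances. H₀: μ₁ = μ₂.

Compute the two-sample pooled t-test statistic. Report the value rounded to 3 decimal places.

x̄₁=51.667, s₁=5.362, n₁=24
x̄₂=32.280, s₂=6.268, n₂=25
s_p² = [23·5.362² + 24·6.268²]/47 = 34.1356
SE = √(s_p²·(1/24+1/25)) = 1.6697
t = (51.667−32.280)/1.6697 = 11.6112
df = 47

test statistic = 11.611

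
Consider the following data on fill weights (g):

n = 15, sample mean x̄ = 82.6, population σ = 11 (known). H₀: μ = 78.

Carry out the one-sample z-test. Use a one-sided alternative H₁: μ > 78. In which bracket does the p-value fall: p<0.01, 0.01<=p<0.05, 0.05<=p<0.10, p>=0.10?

SE = σ/√n = 11/√15 = 2.8402
z = (x̄−μ₀)/SE = (82.6−78)/2.8402 = 1.6196
p-value (one-sided, H₁ greater) = 0.05266
→ bracket: 0.05<=p<0.10

p-value bracket: 0.05<=p<0.10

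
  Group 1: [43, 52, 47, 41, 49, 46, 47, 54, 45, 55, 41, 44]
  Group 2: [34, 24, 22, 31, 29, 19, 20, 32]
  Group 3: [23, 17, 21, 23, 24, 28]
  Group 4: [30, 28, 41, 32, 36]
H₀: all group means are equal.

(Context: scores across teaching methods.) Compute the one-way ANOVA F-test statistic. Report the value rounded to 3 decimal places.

Group means [47.00, 26.38, 22.67, 33.40], grand mean 34.774
SSB = Σnᵢ(x̄ᵢ−x̄)² = 3247.011; SSW = ΣΣ(x−x̄ᵢ)² = 654.408
MSB = 3247.011/3 = 1082.3370; MSW = 654.408/27 = 24.2373
F = MSB/MSW = 44.6558
df = (3, 27)

test statistic = 44.656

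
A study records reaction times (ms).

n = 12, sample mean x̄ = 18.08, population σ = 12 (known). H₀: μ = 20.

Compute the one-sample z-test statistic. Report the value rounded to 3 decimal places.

SE = σ/√n = 12/√12 = 3.4641
z = (x̄−μ₀)/SE = (18.08−20)/3.4641 = -0.5543

test statistic = -0.554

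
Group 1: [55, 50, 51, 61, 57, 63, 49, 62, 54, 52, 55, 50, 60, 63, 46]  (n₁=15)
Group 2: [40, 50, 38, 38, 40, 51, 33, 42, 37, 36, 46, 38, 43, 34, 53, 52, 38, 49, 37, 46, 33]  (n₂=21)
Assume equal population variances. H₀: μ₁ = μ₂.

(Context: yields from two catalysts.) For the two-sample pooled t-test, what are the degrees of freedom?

df = n₁ + n₂ − 2 = 15 + 21 − 2 = 34

degrees of freedom = 34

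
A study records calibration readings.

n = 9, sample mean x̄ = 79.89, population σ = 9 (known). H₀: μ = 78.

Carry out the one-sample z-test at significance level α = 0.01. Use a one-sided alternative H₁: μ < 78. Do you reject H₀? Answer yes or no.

SE = σ/√n = 9/√9 = 3.0000
z = (x̄−μ₀)/SE = (79.89−78)/3.0000 = 0.6300
p-value (one-sided, H₁ less) = 0.73565
At α=0.01: p ≥ α → fail to reject H₀

reject H₀: no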